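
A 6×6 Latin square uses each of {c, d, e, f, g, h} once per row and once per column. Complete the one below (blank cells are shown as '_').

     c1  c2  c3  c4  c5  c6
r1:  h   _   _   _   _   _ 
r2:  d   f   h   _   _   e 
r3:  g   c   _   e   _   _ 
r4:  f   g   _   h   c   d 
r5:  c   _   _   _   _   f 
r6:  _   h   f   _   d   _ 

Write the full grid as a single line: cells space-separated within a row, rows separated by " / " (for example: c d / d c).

h d c f e g / d f h c g e / g c d e f h / f g e h c d / c e g d h f / e h f g d c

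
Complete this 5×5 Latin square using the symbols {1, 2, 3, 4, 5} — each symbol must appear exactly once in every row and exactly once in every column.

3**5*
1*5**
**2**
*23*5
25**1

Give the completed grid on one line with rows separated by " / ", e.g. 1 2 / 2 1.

3 4 1 5 2 / 1 3 5 2 4 / 5 1 2 4 3 / 4 2 3 1 5 / 2 5 4 3 1

(r4,c1) = 4
(r4,c4) = 1
(r5,c3) = 4
(r5,c4) = 3
(r1,c3) = 1
(r3,c1) = 5
(r3,c4) = 4
(r3,c5) = 3
(r1,c2) = 4
(r1,c5) = 2
(r2,c2) = 3
(r2,c4) = 2
(r2,c5) = 4
(r3,c2) = 1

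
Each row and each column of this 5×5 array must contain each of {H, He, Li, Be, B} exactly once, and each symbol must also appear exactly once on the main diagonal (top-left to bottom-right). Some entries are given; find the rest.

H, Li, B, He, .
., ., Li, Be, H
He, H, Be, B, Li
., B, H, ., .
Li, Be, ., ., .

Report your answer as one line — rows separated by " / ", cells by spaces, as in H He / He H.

At row 1, column 5: row 1 has {H,He,Li,B}; column 5 has {H,Li}; that leaves Be.
At row 2, column 1: row 2 has {H,Li,Be}; column 1 has {H,He,Li}; that leaves B.
At row 2, column 2: row 2 has {H,Li,Be,B}; column 2 has {H,Li,Be,B}; the diagonal has {H,Be}; that leaves He.
At row 4, column 1: row 4 has {H,B}; column 1 has {H,He,Li,B}; that leaves Be.
At row 4, column 4: row 4 has {H,Be,B}; column 4 has {He,Be,B}; the diagonal has {H,He,Be}; that leaves Li.
At row 4, column 5: row 4 has {H,Li,Be,B}; column 5 has {H,Li,Be}; that leaves He.
At row 5, column 3: row 5 has {Li,Be}; column 3 has {H,Li,Be,B}; that leaves He.
At row 5, column 4: row 5 has {He,Li,Be}; column 4 has {He,Li,Be,B}; that leaves H.
At row 5, column 5: row 5 has {H,He,Li,Be}; column 5 has {H,He,Li,Be}; the diagonal has {H,He,Li,Be}; that leaves B.

H Li B He Be / B He Li Be H / He H Be B Li / Be B H Li He / Li Be He H B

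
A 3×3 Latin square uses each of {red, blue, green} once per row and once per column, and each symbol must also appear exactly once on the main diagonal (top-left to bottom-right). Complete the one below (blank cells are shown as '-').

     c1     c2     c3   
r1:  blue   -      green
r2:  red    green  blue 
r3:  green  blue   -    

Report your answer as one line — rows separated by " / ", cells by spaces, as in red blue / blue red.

row 1 has {blue,green}; column 2 has {blue,green} — only red is left for (r1,c2).
row 3 has {blue,green}; column 3 has {blue,green}; the diagonal has {blue,green} — only red is left for (r3,c3).

blue red green / red green blue / green blue red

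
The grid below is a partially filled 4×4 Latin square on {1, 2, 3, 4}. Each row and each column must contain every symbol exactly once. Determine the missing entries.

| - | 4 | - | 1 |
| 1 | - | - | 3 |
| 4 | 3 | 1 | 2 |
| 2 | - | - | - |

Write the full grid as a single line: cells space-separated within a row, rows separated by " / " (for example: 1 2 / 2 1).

(r1,c1): row 1 has {1,4}; column 1 has {1,2,4}, so it must be 3.
(r1,c3): row 1 has {1,3,4}; column 3 has {1}, so it must be 2.
(r2,c2): row 2 has {1,3}; column 2 has {3,4}, so it must be 2.
(r2,c3): row 2 has {1,2,3}; column 3 has {1,2}, so it must be 4.
(r4,c2): row 4 has {2}; column 2 has {2,3,4}, so it must be 1.
(r4,c3): row 4 has {1,2}; column 3 has {1,2,4}, so it must be 3.
(r4,c4): row 4 has {1,2,3}; column 4 has {1,2,3}, so it must be 4.

3 4 2 1 / 1 2 4 3 / 4 3 1 2 / 2 1 3 4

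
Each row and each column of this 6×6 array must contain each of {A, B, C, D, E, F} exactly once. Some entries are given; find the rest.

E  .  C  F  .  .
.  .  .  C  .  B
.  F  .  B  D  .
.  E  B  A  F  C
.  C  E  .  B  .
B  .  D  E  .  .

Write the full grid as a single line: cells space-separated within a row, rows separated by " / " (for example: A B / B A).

(r1,c5) = A
(r1,c6) = D
(r2,c5) = E
(r3,c3) = A
(r3,c6) = E
(r4,c1) = D
(r5,c4) = D
(r6,c2) = A
(r6,c5) = C
(r6,c6) = F
(r1,c2) = B
(r2,c2) = D
(r2,c3) = F
(r3,c1) = C
(r5,c6) = A
(r2,c1) = A
(r5,c1) = F

E B C F A D / A D F C E B / C F A B D E / D E B A F C / F C E D B A / B A D E C F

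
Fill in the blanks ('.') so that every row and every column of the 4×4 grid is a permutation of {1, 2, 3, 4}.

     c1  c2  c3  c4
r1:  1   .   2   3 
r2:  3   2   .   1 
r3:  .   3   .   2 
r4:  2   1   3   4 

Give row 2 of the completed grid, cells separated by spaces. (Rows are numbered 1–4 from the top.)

3 2 4 1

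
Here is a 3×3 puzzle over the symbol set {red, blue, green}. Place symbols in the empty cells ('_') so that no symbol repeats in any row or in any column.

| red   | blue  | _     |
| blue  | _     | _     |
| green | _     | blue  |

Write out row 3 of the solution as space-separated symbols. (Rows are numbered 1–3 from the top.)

(r1,c3): row 1 has {red,blue}; column 3 has {blue}, so it must be green.
(r2,c3): row 2 has {blue}; column 3 has {blue,green}, so it must be red.
(r3,c2): row 3 has {blue,green}; column 2 has {blue}, so it must be red.

green red blue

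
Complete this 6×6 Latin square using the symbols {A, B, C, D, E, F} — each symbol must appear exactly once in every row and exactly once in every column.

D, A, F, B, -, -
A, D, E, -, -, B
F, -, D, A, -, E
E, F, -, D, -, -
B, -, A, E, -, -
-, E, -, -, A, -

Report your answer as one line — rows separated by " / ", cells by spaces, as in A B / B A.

D A F B E C / A D E C F B / F B D A C E / E F C D B A / B C A E D F / C E B F A D

(r1,c6) = C
(r4,c6) = A
(r5,c2) = C
(r6,c1) = C
(r6,c3) = B
(r6,c4) = F
(r6,c6) = D
(r1,c5) = E
(r2,c4) = C
(r2,c5) = F
(r3,c2) = B
(r3,c5) = C
(r4,c3) = C
(r4,c5) = B
(r5,c5) = D
(r5,c6) = F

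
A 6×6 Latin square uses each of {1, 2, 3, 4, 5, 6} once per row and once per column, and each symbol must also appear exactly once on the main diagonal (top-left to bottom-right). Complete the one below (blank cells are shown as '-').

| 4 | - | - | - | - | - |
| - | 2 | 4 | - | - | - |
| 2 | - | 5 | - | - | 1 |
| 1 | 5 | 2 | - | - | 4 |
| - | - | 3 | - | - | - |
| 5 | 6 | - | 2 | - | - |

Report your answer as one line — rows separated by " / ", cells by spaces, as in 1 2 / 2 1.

4 1 6 3 2 5 / 3 2 4 1 5 6 / 2 3 5 4 6 1 / 1 5 2 6 3 4 / 6 4 3 5 1 2 / 5 6 1 2 4 3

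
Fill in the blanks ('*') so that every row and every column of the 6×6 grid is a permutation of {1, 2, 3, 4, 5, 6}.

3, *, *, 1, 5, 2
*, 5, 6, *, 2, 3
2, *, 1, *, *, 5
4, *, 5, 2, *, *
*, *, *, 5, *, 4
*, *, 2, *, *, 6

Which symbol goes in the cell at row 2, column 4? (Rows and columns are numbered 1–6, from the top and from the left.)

4

Cell (r1,c3): row 1 has {1,2,3,5}; column 3 has {1,2,5,6} → 4.
Cell (r2,c1): row 2 has {2,3,5,6}; column 1 has {2,3,4} → 1.
Cell (r2,c4): row 2 has {1,2,3,5,6}; column 4 has {1,2,5} → 4.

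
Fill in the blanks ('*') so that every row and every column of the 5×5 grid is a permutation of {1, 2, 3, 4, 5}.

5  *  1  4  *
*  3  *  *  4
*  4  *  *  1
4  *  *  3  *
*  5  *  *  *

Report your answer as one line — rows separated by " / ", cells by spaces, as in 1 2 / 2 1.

5 2 1 4 3 / 1 3 5 2 4 / 2 4 3 5 1 / 4 1 2 3 5 / 3 5 4 1 2

Cell (r1,c2): row 1 has {1,4,5}; column 2 has {3,4,5} → 2.
Cell (r1,c5): row 1 has {1,2,4,5}; column 5 has {1,4} → 3.
Cell (r4,c2): row 4 has {3,4}; column 2 has {2,3,4,5} → 1.
Cell (r5,c5): row 5 has {5}; column 5 has {1,3,4} → 2.
Cell (r4,c5): row 4 has {1,3,4}; column 5 has {1,2,3,4} → 5.
Cell (r5,c4): row 5 has {2,5}; column 4 has {3,4} → 1.
Cell (r4,c3): row 4 has {1,3,4,5}; column 3 has {1} → 2.
Cell (r5,c1): row 5 has {1,2,5}; column 1 has {4,5} → 3.
Cell (r5,c3): row 5 has {1,2,3,5}; column 3 has {1,2} → 4.
Cell (r2,c3): row 2 has {3,4}; column 3 has {1,2,4} → 5.
Cell (r2,c4): row 2 has {3,4,5}; column 4 has {1,3,4} → 2.
Cell (r3,c1): row 3 has {1,4}; column 1 has {3,4,5} → 2.
Cell (r3,c3): row 3 has {1,2,4}; column 3 has {1,2,4,5} → 3.
Cell (r3,c4): row 3 has {1,2,3,4}; column 4 has {1,2,3,4} → 5.
Cell (r2,c1): row 2 has {2,3,4,5}; column 1 has {2,3,4,5} → 1.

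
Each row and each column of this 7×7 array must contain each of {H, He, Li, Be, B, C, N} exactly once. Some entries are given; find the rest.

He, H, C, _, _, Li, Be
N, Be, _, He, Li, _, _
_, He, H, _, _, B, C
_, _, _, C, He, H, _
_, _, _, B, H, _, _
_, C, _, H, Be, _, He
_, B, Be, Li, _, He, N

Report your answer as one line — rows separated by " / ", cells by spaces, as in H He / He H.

At row 1, column 4: row 1 has {H,He,Li,Be,C}; column 4 has {H,He,Li,B,C}; that leaves N.
At row 1, column 5: row 1 has {H,He,Li,Be,C,N}; column 5 has {H,He,Li,Be}; that leaves B.
At row 2, column 3: row 2 has {He,Li,Be,N}; column 3 has {H,Be,C}; that leaves B.
At row 2, column 6: row 2 has {He,Li,Be,B,N}; column 6 has {H,He,Li,B}; that leaves C.
At row 2, column 7: row 2 has {He,Li,Be,B,C,N}; column 7 has {He,Be,C,N}; that leaves H.
At row 3, column 4: row 3 has {H,He,B,C}; column 4 has {H,He,Li,B,C,N}; that leaves Be.
At row 3, column 5: row 3 has {H,He,Be,B,C}; column 5 has {H,He,Li,Be,B}; that leaves N.
At row 5, column 7: row 5 has {H,B}; column 7 has {H,He,Be,C,N}; that leaves Li.
At row 6, column 6: row 6 has {H,He,Be,C}; column 6 has {H,He,Li,B,C}; that leaves N.
At row 7, column 5: row 7 has {He,Li,Be,B,N}; column 5 has {H,He,Li,Be,B,N}; that leaves C.
At row 3, column 1: row 3 has {H,He,Be,B,C,N}; column 1 has {He,N}; that leaves Li.
At row 4, column 7: row 4 has {H,He,C}; column 7 has {H,He,Li,Be,C,N}; that leaves B.
At row 5, column 2: row 5 has {H,Li,B}; column 2 has {H,He,Be,B,C}; that leaves N.
At row 5, column 3: row 5 has {H,Li,B,N}; column 3 has {H,Be,B,C}; that leaves He.
At row 5, column 6: row 5 has {H,He,Li,B,N}; column 6 has {H,He,Li,B,C,N}; that leaves Be.
At row 6, column 1: row 6 has {H,He,Be,C,N}; column 1 has {He,Li,N}; that leaves B.
At row 6, column 3: row 6 has {H,He,Be,B,C,N}; column 3 has {H,He,Be,B,C}; that leaves Li.
At row 7, column 1: row 7 has {He,Li,Be,B,C,N}; column 1 has {He,Li,B,N}; that leaves H.
At row 4, column 1: row 4 has {H,He,B,C}; column 1 has {H,He,Li,B,N}; that leaves Be.
At row 4, column 2: row 4 has {H,He,Be,B,C}; column 2 has {H,He,Be,B,C,N}; that leaves Li.
At row 4, column 3: row 4 has {H,He,Li,Be,B,C}; column 3 has {H,He,Li,Be,B,C}; that leaves N.
At row 5, column 1: row 5 has {H,He,Li,Be,B,N}; column 1 has {H,He,Li,Be,B,N}; that leaves C.

He H C N B Li Be / N Be B He Li C H / Li He H Be N B C / Be Li N C He H B / C N He B H Be Li / B C Li H Be N He / H B Be Li C He N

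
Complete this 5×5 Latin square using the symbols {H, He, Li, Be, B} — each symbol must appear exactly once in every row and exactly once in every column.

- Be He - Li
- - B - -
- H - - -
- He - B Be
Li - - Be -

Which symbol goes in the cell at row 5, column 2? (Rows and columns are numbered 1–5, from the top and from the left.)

B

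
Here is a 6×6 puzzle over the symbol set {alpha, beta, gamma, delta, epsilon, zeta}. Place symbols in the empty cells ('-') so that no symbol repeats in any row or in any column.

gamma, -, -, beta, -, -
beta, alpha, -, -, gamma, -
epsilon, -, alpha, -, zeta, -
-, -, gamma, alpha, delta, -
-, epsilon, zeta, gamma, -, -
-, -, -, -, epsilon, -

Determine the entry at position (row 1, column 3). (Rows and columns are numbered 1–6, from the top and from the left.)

epsilon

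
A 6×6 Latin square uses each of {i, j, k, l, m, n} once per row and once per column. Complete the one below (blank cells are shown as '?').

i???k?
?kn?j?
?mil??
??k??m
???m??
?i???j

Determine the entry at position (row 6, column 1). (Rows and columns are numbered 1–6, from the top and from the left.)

(r2,c4) = i
(r2,c6) = l
(r3,c5) = n
(r3,c6) = k
(r1,c6) = n
(r2,c1) = m
(r3,c1) = j
(r5,c6) = i
(r1,c4) = j
(r4,c4) = n
(r5,c5) = l
(r6,c4) = k
(r6,c5) = m
(r1,c2) = l
(r1,c3) = m
(r4,c1) = l
(r4,c2) = j
(r4,c5) = i
(r5,c2) = n
(r5,c3) = j
(r6,c1) = n

n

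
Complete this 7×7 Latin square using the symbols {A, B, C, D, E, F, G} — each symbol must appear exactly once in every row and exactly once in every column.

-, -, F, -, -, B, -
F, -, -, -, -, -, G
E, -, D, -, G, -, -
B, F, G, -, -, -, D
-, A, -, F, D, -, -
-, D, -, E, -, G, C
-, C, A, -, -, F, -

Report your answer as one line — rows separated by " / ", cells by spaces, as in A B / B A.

C G F D E B A / F E C B A D G / E B D C G A F / B F G A C E D / G A E F D C B / A D B E F G C / D C A G B F E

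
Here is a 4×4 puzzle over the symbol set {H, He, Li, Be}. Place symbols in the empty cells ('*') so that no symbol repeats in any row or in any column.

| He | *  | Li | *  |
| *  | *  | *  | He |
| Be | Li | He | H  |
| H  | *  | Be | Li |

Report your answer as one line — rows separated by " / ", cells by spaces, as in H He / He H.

He H Li Be / Li Be H He / Be Li He H / H He Be Li

(r1,c4) = Be
(r2,c1) = Li
(r2,c3) = H
(r4,c2) = He
(r1,c2) = H
(r2,c2) = Be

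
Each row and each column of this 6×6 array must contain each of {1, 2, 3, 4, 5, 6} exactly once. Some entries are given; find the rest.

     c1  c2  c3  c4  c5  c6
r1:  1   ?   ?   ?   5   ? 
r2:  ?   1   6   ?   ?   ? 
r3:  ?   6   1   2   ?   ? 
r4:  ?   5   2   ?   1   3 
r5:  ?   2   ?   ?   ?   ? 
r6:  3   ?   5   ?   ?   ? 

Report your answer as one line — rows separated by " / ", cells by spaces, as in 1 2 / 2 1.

1 3 4 6 5 2 / 2 1 6 3 4 5 / 5 6 1 2 3 4 / 6 5 2 4 1 3 / 4 2 3 5 6 1 / 3 4 5 1 2 6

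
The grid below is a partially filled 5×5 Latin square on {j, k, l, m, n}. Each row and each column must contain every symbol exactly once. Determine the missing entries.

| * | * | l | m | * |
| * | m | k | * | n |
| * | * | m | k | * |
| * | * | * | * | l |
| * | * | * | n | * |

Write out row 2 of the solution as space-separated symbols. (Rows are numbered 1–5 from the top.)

j m k l n

(r3,c5): row 3 has {k,m}; column 5 has {l,n}, so it must be j.
(r4,c4): row 4 has {l}; column 4 has {k,m,n}, so it must be j.
(r5,c3): row 5 has {n}; column 3 has {k,l,m}, so it must be j.
(r1,c5): row 1 has {l,m}; column 5 has {j,l,n}, so it must be k.
(r2,c4): row 2 has {k,m,n}; column 4 has {j,k,m,n}, so it must be l.
(r4,c3): row 4 has {j,l}; column 3 has {j,k,l,m}, so it must be n.
(r5,c5): row 5 has {j,n}; column 5 has {j,k,l,n}, so it must be m.
(r2,c1): row 2 has {k,l,m,n}; column 1 is empty so far, so it must be j.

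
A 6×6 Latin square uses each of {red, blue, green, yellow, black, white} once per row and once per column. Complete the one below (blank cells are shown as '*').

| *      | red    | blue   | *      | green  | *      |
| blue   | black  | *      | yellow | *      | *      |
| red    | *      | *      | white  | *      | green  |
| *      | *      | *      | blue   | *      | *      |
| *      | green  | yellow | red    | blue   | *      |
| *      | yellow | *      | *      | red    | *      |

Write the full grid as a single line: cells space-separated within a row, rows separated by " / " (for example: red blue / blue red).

Cell (r1,c4): row 1 has {red,blue,green}; column 4 has {red,blue,yellow,white} → black.
Cell (r2,c5): row 2 has {blue,yellow,black}; column 5 has {red,blue,green} → white.
Cell (r2,c6): row 2 has {blue,yellow,black,white}; column 6 has {green} → red.
Cell (r3,c2): row 3 has {red,green,white}; column 2 has {red,green,yellow,black} → blue.
Cell (r3,c3): row 3 has {red,blue,green,white}; column 3 has {blue,yellow} → black.
Cell (r3,c5): row 3 has {red,blue,green,black,white}; column 5 has {red,blue,green,white} → yellow.
Cell (r4,c2): row 4 has {blue}; column 2 has {red,blue,green,yellow,black} → white.
Cell (r4,c5): row 4 has {blue,white}; column 5 has {red,blue,green,yellow,white} → black.
Cell (r4,c6): row 4 has {blue,black,white}; column 6 has {red,green} → yellow.
Cell (r6,c4): row 6 has {red,yellow}; column 4 has {red,blue,yellow,black,white} → green.
Cell (r1,c6): row 1 has {red,blue,green,black}; column 6 has {red,green,yellow} → white.
Cell (r2,c3): row 2 has {red,blue,yellow,black,white}; column 3 has {blue,yellow,black} → green.
Cell (r4,c1): row 4 has {blue,yellow,black,white}; column 1 has {red,blue} → green.
Cell (r4,c3): row 4 has {blue,green,yellow,black,white}; column 3 has {blue,green,yellow,black} → red.
Cell (r5,c6): row 5 has {red,blue,green,yellow}; column 6 has {red,green,yellow,white} → black.
Cell (r6,c3): row 6 has {red,green,yellow}; column 3 has {red,blue,green,yellow,black} → white.
Cell (r6,c6): row 6 has {red,green,yellow,white}; column 6 has {red,green,yellow,black,white} → blue.
Cell (r1,c1): row 1 has {red,blue,green,black,white}; column 1 has {red,blue,green} → yellow.
Cell (r5,c1): row 5 has {red,blue,green,yellow,black}; column 1 has {red,blue,green,yellow} → white.
Cell (r6,c1): row 6 has {red,blue,green,yellow,white}; column 1 has {red,blue,green,yellow,white} → black.

yellow red blue black green white / blue black green yellow white red / red blue black white yellow green / green white red blue black yellow / white green yellow red blue black / black yellow white green red blue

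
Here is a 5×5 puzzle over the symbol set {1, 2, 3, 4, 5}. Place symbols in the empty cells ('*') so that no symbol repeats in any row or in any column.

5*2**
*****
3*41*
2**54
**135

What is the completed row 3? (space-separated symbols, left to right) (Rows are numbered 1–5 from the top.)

3 5 4 1 2

row 1 has {2,5}; column 4 has {1,3,5} — only 4 is left for (r1,c4).
row 2 is empty so far; column 4 has {1,3,4,5} — only 2 is left for (r2,c4).
row 3 has {1,3,4}; column 5 has {4,5} — only 2 is left for (r3,c5).
row 4 has {2,4,5}; column 3 has {1,2,4} — only 3 is left for (r4,c3).
row 5 has {1,3,5}; column 1 has {2,3,5} — only 4 is left for (r5,c1).
row 5 has {1,3,4,5}; column 2 is empty so far — only 2 is left for (r5,c2).
row 2 has {2}; column 1 has {2,3,4,5} — only 1 is left for (r2,c1).
row 2 has {1,2}; column 3 has {1,2,3,4} — only 5 is left for (r2,c3).
row 2 has {1,2,5}; column 5 has {2,4,5} — only 3 is left for (r2,c5).
row 3 has {1,2,3,4}; column 2 has {2} — only 5 is left for (r3,c2).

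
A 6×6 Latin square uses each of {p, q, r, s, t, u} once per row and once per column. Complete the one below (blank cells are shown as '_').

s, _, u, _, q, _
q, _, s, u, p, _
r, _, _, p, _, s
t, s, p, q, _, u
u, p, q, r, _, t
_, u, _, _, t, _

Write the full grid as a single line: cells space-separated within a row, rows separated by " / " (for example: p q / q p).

(r1,c4) = t
(r2,c6) = r
(r3,c3) = t
(r3,c5) = u
(r4,c5) = r
(r5,c5) = s
(r6,c1) = p
(r6,c3) = r
(r6,c4) = s
(r6,c6) = q
(r1,c2) = r
(r1,c6) = p
(r2,c2) = t
(r3,c2) = q

s r u t q p / q t s u p r / r q t p u s / t s p q r u / u p q r s t / p u r s t q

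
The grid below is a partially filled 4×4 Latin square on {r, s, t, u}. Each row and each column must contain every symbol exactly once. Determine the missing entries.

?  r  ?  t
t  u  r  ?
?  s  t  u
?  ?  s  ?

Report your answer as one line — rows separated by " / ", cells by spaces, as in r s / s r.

(r1,c3) = u
(r2,c4) = s
(r3,c1) = r
(r4,c1) = u
(r4,c2) = t
(r4,c4) = r
(r1,c1) = s

s r u t / t u r s / r s t u / u t s r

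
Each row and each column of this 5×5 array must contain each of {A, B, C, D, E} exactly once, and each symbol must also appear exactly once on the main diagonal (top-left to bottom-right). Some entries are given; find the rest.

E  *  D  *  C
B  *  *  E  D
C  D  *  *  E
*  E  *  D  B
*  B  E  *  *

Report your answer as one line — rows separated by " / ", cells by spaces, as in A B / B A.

Cell (r1,c2): row 1 has {C,D,E}; column 2 has {B,D,E} → A.
Cell (r1,c4): row 1 has {A,C,D,E}; column 4 has {D,E} → B.
Cell (r2,c2): row 2 has {B,D,E}; column 2 has {A,B,D,E}; the diagonal has {D,E} → C.
Cell (r2,c3): row 2 has {B,C,D,E}; column 3 has {D,E} → A.
Cell (r3,c3): row 3 has {C,D,E}; column 3 has {A,D,E}; the diagonal has {C,D,E} → B.
Cell (r3,c4): row 3 has {B,C,D,E}; column 4 has {B,D,E} → A.
Cell (r4,c1): row 4 has {B,D,E}; column 1 has {B,C,E} → A.
Cell (r4,c3): row 4 has {A,B,D,E}; column 3 has {A,B,D,E} → C.
Cell (r5,c1): row 5 has {B,E}; column 1 has {A,B,C,E} → D.
Cell (r5,c4): row 5 has {B,D,E}; column 4 has {A,B,D,E} → C.
Cell (r5,c5): row 5 has {B,C,D,E}; column 5 has {B,C,D,E}; the diagonal has {B,C,D,E} → A.

E A D B C / B C A E D / C D B A E / A E C D B / D B E C A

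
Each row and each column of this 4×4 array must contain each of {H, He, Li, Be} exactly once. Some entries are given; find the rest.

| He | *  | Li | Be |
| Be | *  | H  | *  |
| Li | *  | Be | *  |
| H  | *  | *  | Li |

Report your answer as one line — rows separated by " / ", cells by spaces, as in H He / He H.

(r1,c2): row 1 has {He,Li,Be}; column 2 is empty so far, so it must be H.
(r2,c4): row 2 has {H,Be}; column 4 has {Li,Be}, so it must be He.
(r3,c2): row 3 has {Li,Be}; column 2 has {H}, so it must be He.
(r3,c4): row 3 has {He,Li,Be}; column 4 has {He,Li,Be}, so it must be H.
(r4,c2): row 4 has {H,Li}; column 2 has {H,He}, so it must be Be.
(r4,c3): row 4 has {H,Li,Be}; column 3 has {H,Li,Be}, so it must be He.
(r2,c2): row 2 has {H,He,Be}; column 2 has {H,He,Be}, so it must be Li.

He H Li Be / Be Li H He / Li He Be H / H Be He Li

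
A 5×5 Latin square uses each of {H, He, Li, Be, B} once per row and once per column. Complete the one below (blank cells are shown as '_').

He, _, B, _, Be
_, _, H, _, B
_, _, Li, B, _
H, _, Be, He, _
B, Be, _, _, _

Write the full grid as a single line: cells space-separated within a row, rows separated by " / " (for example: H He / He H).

Cell (r3,c1): row 3 has {Li,B}; column 1 has {H,He,B} → Be.
Cell (r4,c5): row 4 has {H,He,Be}; column 5 has {Be,B} → Li.
Cell (r5,c3): row 5 has {Be,B}; column 3 has {H,Li,Be,B} → He.
Cell (r5,c5): row 5 has {He,Be,B}; column 5 has {Li,Be,B} → H.
Cell (r2,c1): row 2 has {H,B}; column 1 has {H,He,Be,B} → Li.
Cell (r2,c2): row 2 has {H,Li,B}; column 2 has {Be} → He.
Cell (r2,c4): row 2 has {H,He,Li,B}; column 4 has {He,B} → Be.
Cell (r3,c2): row 3 has {Li,Be,B}; column 2 has {He,Be} → H.
Cell (r3,c5): row 3 has {H,Li,Be,B}; column 5 has {H,Li,Be,B} → He.
Cell (r4,c2): row 4 has {H,He,Li,Be}; column 2 has {H,He,Be} → B.
Cell (r5,c4): row 5 has {H,He,Be,B}; column 4 has {He,Be,B} → Li.
Cell (r1,c2): row 1 has {He,Be,B}; column 2 has {H,He,Be,B} → Li.
Cell (r1,c4): row 1 has {He,Li,Be,B}; column 4 has {He,Li,Be,B} → H.

He Li B H Be / Li He H Be B / Be H Li B He / H B Be He Li / B Be He Li H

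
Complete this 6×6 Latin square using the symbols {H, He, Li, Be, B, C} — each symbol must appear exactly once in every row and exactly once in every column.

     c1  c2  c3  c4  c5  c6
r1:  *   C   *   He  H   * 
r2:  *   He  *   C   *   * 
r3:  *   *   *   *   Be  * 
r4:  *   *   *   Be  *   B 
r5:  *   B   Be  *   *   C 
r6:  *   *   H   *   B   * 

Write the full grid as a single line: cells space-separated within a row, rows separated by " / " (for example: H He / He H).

B C Li He H Be / Be He B C Li H / He H C B Be Li / H Li He Be C B / Li B Be H He C / C Be H Li B He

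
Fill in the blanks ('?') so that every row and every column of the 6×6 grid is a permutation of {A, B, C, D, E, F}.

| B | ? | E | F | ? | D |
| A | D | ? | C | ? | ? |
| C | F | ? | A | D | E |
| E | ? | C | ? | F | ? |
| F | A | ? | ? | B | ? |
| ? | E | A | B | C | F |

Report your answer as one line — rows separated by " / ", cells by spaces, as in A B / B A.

B C E F A D / A D F C E B / C F B A D E / E B C D F A / F A D E B C / D E A B C F

row 1 has {B,D,E,F}; column 2 has {A,D,E,F} — only C is left for (r1,c2).
row 1 has {B,C,D,E,F}; column 5 has {B,C,D,F} — only A is left for (r1,c5).
row 2 has {A,C,D}; column 5 has {A,B,C,D,F} — only E is left for (r2,c5).
row 2 has {A,C,D,E}; column 6 has {D,E,F} — only B is left for (r2,c6).
row 3 has {A,C,D,E,F}; column 3 has {A,C,E} — only B is left for (r3,c3).
row 4 has {C,E,F}; column 2 has {A,C,D,E,F} — only B is left for (r4,c2).
row 4 has {B,C,E,F}; column 4 has {A,B,C,F} — only D is left for (r4,c4).
row 4 has {B,C,D,E,F}; column 6 has {B,D,E,F} — only A is left for (r4,c6).
row 5 has {A,B,F}; column 3 has {A,B,C,E} — only D is left for (r5,c3).
row 5 has {A,B,D,F}; column 4 has {A,B,C,D,F} — only E is left for (r5,c4).
row 5 has {A,B,D,E,F}; column 6 has {A,B,D,E,F} — only C is left for (r5,c6).
row 6 has {A,B,C,E,F}; column 1 has {A,B,C,E,F} — only D is left for (r6,c1).
row 2 has {A,B,C,D,E}; column 3 has {A,B,C,D,E} — only F is left for (r2,c3).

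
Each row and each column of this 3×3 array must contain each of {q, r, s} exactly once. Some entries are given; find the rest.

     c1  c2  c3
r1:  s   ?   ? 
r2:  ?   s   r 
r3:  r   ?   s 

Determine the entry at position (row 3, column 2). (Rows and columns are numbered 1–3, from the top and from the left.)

q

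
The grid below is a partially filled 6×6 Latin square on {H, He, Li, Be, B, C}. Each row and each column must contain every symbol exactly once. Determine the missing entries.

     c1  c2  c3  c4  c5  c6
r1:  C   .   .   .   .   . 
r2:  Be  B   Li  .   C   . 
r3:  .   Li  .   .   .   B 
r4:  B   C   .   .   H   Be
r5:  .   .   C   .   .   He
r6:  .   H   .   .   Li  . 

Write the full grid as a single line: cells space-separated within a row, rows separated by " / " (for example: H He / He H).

C He H B Be Li / Be B Li He C H / H Li Be C He B / B C He Li H Be / Li Be C H B He / He H B Be Li C

row 2 has {Li,Be,B,C}; column 6 has {He,Be,B} — only H is left for (r2,c6).
row 4 has {H,Be,B,C}; column 3 has {Li,C} — only He is left for (r4,c3).
row 4 has {H,He,Be,B,C}; column 4 is empty so far — only Li is left for (r4,c4).
row 5 has {He,C}; column 2 has {H,Li,B,C} — only Be is left for (r5,c2).
row 5 has {He,Be,C}; column 5 has {H,Li,C} — only B is left for (r5,c5).
row 6 has {H,Li}; column 1 has {Be,B,C} — only He is left for (r6,c1).
row 6 has {H,He,Li}; column 6 has {H,He,Be,B} — only C is left for (r6,c6).
row 1 has {C}; column 2 has {H,Li,Be,B,C} — only He is left for (r1,c2).
row 1 has {He,C}; column 5 has {H,Li,B,C} — only Be is left for (r1,c5).
row 1 has {He,Be,C}; column 6 has {H,He,Be,B,C} — only Li is left for (r1,c6).
row 2 has {H,Li,Be,B,C}; column 4 has {Li} — only He is left for (r2,c4).
row 3 has {Li,B}; column 1 has {He,Be,B,C} — only H is left for (r3,c1).
row 3 has {H,Li,B}; column 3 has {He,Li,C} — only Be is left for (r3,c3).
row 3 has {H,Li,Be,B}; column 4 has {He,Li} — only C is left for (r3,c4).
row 3 has {H,Li,Be,B,C}; column 5 has {H,Li,Be,B,C} — only He is left for (r3,c5).
row 5 has {He,Be,B,C}; column 1 has {H,He,Be,B,C} — only Li is left for (r5,c1).
row 5 has {He,Li,Be,B,C}; column 4 has {He,Li,C} — only H is left for (r5,c4).
row 6 has {H,He,Li,C}; column 3 has {He,Li,Be,C} — only B is left for (r6,c3).
row 6 has {H,He,Li,B,C}; column 4 has {H,He,Li,C} — only Be is left for (r6,c4).
row 1 has {He,Li,Be,C}; column 3 has {He,Li,Be,B,C} — only H is left for (r1,c3).
row 1 has {H,He,Li,Be,C}; column 4 has {H,He,Li,Be,C} — only B is left for (r1,c4).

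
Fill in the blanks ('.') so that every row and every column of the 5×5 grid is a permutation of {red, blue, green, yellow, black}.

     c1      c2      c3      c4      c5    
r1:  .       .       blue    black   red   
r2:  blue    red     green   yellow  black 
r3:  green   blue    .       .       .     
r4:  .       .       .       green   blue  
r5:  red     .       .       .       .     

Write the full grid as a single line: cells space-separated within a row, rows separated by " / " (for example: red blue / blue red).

At row 1, column 1: row 1 has {red,blue,black}; column 1 has {red,blue,green}; that leaves yellow.
At row 1, column 2: row 1 has {red,blue,yellow,black}; column 2 has {red,blue}; that leaves green.
At row 3, column 4: row 3 has {blue,green}; column 4 has {green,yellow,black}; that leaves red.
At row 3, column 5: row 3 has {red,blue,green}; column 5 has {red,blue,black}; that leaves yellow.
At row 4, column 1: row 4 has {blue,green}; column 1 has {red,blue,green,yellow}; that leaves black.
At row 4, column 2: row 4 has {blue,green,black}; column 2 has {red,blue,green}; that leaves yellow.
At row 4, column 3: row 4 has {blue,green,yellow,black}; column 3 has {blue,green}; that leaves red.
At row 5, column 2: row 5 has {red}; column 2 has {red,blue,green,yellow}; that leaves black.
At row 5, column 3: row 5 has {red,black}; column 3 has {red,blue,green}; that leaves yellow.
At row 5, column 4: row 5 has {red,yellow,black}; column 4 has {red,green,yellow,black}; that leaves blue.
At row 5, column 5: row 5 has {red,blue,yellow,black}; column 5 has {red,blue,yellow,black}; that leaves green.
At row 3, column 3: row 3 has {red,blue,green,yellow}; column 3 has {red,blue,green,yellow}; that leaves black.

yellow green blue black red / blue red green yellow black / green blue black red yellow / black yellow red green blue / red black yellow blue green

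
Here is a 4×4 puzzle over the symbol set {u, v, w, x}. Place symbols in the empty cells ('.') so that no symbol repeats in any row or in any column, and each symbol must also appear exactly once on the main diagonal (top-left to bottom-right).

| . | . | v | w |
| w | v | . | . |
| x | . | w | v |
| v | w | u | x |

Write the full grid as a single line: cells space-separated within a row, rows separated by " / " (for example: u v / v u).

u x v w / w v x u / x u w v / v w u x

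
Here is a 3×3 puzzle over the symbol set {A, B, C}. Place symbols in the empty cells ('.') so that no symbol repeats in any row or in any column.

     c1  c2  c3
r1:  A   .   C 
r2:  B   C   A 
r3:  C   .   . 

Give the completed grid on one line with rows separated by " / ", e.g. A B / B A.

A B C / B C A / C A B

(r1,c2) = B
(r3,c2) = A
(r3,c3) = B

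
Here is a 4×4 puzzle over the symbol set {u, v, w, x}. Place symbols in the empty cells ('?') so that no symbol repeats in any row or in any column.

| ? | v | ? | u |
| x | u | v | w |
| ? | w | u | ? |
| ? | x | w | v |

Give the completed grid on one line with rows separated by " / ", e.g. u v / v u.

w v x u / x u v w / v w u x / u x w v

(r1,c1) = w
(r1,c3) = x
(r3,c1) = v
(r3,c4) = x
(r4,c1) = u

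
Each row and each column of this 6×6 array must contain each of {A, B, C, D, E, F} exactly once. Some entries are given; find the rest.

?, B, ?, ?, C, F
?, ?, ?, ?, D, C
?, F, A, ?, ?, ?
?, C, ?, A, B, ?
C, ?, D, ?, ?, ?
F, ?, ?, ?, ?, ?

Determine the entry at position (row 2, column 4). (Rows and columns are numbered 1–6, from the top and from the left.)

F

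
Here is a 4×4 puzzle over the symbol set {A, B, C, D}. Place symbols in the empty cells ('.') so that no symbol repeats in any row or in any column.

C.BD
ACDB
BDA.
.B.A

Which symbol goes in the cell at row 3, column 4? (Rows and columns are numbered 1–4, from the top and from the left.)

(r1,c2): row 1 has {B,C,D}; column 2 has {B,C,D}, so it must be A.
(r3,c4): row 3 has {A,B,D}; column 4 has {A,B,D}, so it must be C.

C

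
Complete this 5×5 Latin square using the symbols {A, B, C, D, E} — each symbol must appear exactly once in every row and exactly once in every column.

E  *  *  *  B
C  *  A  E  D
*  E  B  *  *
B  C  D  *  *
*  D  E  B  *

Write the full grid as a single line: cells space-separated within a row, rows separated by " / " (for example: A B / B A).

E A C D B / C B A E D / D E B C A / B C D A E / A D E B C

Cell (r1,c2): row 1 has {B,E}; column 2 has {C,D,E} → A.
Cell (r1,c3): row 1 has {A,B,E}; column 3 has {A,B,D,E} → C.
Cell (r1,c4): row 1 has {A,B,C,E}; column 4 has {B,E} → D.
Cell (r2,c2): row 2 has {A,C,D,E}; column 2 has {A,C,D,E} → B.
Cell (r4,c4): row 4 has {B,C,D}; column 4 has {B,D,E} → A.
Cell (r4,c5): row 4 has {A,B,C,D}; column 5 has {B,D} → E.
Cell (r5,c1): row 5 has {B,D,E}; column 1 has {B,C,E} → A.
Cell (r5,c5): row 5 has {A,B,D,E}; column 5 has {B,D,E} → C.
Cell (r3,c1): row 3 has {B,E}; column 1 has {A,B,C,E} → D.
Cell (r3,c4): row 3 has {B,D,E}; column 4 has {A,B,D,E} → C.
Cell (r3,c5): row 3 has {B,C,D,E}; column 5 has {B,C,D,E} → A.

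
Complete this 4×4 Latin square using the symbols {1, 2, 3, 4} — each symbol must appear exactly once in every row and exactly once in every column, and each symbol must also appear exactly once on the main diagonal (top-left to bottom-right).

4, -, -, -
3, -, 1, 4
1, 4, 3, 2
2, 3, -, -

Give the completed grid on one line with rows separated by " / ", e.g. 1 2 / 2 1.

4 1 2 3 / 3 2 1 4 / 1 4 3 2 / 2 3 4 1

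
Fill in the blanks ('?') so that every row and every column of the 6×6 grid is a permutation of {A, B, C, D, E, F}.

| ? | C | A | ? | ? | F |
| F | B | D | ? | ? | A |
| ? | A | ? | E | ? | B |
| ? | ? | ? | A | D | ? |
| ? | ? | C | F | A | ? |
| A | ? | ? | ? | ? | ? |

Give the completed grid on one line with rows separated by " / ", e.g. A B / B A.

E C A D B F / F B D C E A / D A F E C B / C F B A D E / B E C F A D / A D E B F C

(r2,c4): row 2 has {A,B,D,F}; column 4 has {A,E,F}, so it must be C.
(r2,c5): row 2 has {A,B,C,D,F}; column 5 has {A,D}, so it must be E.
(r3,c3): row 3 has {A,B,E}; column 3 has {A,C,D}, so it must be F.
(r3,c5): row 3 has {A,B,E,F}; column 5 has {A,D,E}, so it must be C.
(r1,c5): row 1 has {A,C,F}; column 5 has {A,C,D,E}, so it must be B.
(r3,c1): row 3 has {A,B,C,E,F}; column 1 has {A,F}, so it must be D.
(r6,c5): row 6 has {A}; column 5 has {A,B,C,D,E}, so it must be F.
(r1,c1): row 1 has {A,B,C,F}; column 1 has {A,D,F}, so it must be E.
(r1,c4): row 1 has {A,B,C,E,F}; column 4 has {A,C,E,F}, so it must be D.
(r5,c1): row 5 has {A,C,F}; column 1 has {A,D,E,F}, so it must be B.
(r6,c4): row 6 has {A,F}; column 4 has {A,C,D,E,F}, so it must be B.
(r4,c1): row 4 has {A,D}; column 1 has {A,B,D,E,F}, so it must be C.
(r4,c6): row 4 has {A,C,D}; column 6 has {A,B,F}, so it must be E.
(r5,c6): row 5 has {A,B,C,F}; column 6 has {A,B,E,F}, so it must be D.
(r6,c3): row 6 has {A,B,F}; column 3 has {A,C,D,F}, so it must be E.
(r6,c6): row 6 has {A,B,E,F}; column 6 has {A,B,D,E,F}, so it must be C.
(r4,c2): row 4 has {A,C,D,E}; column 2 has {A,B,C}, so it must be F.
(r4,c3): row 4 has {A,C,D,E,F}; column 3 has {A,C,D,E,F}, so it must be B.
(r5,c2): row 5 has {A,B,C,D,F}; column 2 has {A,B,C,F}, so it must be E.
(r6,c2): row 6 has {A,B,C,E,F}; column 2 has {A,B,C,E,F}, so it must be D.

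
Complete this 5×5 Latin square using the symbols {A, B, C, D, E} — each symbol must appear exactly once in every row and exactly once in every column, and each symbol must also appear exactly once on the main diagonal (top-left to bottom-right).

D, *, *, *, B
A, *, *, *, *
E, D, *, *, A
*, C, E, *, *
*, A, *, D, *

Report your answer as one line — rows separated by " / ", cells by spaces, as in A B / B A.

D E A C B / A B D E C / E D C B A / B C E A D / C A B D E

At row 1, column 2: row 1 has {B,D}; column 2 has {A,C,D}; that leaves E.
At row 2, column 2: row 2 has {A}; column 2 has {A,C,D,E}; the diagonal has {D}; that leaves B.
At row 3, column 3: row 3 has {A,D,E}; column 3 has {E}; the diagonal has {B,D}; that leaves C.
At row 3, column 4: row 3 has {A,C,D,E}; column 4 has {D}; that leaves B.
At row 4, column 1: row 4 has {C,E}; column 1 has {A,D,E}; that leaves B.
At row 4, column 4: row 4 has {B,C,E}; column 4 has {B,D}; the diagonal has {B,C,D}; that leaves A.
At row 4, column 5: row 4 has {A,B,C,E}; column 5 has {A,B}; that leaves D.
At row 5, column 1: row 5 has {A,D}; column 1 has {A,B,D,E}; that leaves C.
At row 5, column 3: row 5 has {A,C,D}; column 3 has {C,E}; that leaves B.
At row 5, column 5: row 5 has {A,B,C,D}; column 5 has {A,B,D}; the diagonal has {A,B,C,D}; that leaves E.
At row 1, column 3: row 1 has {B,D,E}; column 3 has {B,C,E}; that leaves A.
At row 1, column 4: row 1 has {A,B,D,E}; column 4 has {A,B,D}; that leaves C.
At row 2, column 3: row 2 has {A,B}; column 3 has {A,B,C,E}; that leaves D.
At row 2, column 4: row 2 has {A,B,D}; column 4 has {A,B,C,D}; that leaves E.
At row 2, column 5: row 2 has {A,B,D,E}; column 5 has {A,B,D,E}; that leaves C.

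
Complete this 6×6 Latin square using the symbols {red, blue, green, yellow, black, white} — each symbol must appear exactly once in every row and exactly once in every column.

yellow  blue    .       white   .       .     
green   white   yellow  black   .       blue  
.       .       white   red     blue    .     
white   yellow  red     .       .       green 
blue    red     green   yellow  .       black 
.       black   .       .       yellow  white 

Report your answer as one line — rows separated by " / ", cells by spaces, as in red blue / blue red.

(r1,c3) = black
(r1,c6) = red
(r2,c5) = red
(r3,c1) = black
(r3,c2) = green
(r3,c6) = yellow
(r4,c4) = blue
(r4,c5) = black
(r5,c5) = white
(r6,c1) = red
(r6,c3) = blue
(r6,c4) = green
(r1,c5) = green

yellow blue black white green red / green white yellow black red blue / black green white red blue yellow / white yellow red blue black green / blue red green yellow white black / red black blue green yellow white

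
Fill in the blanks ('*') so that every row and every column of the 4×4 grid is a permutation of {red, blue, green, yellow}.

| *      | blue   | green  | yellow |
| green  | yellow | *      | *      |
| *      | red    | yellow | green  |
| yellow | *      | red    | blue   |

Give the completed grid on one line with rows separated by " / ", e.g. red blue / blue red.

red blue green yellow / green yellow blue red / blue red yellow green / yellow green red blue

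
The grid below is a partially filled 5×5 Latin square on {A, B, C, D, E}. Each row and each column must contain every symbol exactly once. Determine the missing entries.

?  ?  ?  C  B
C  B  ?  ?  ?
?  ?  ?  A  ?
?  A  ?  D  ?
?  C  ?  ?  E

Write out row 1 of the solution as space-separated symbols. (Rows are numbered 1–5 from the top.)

A D E C B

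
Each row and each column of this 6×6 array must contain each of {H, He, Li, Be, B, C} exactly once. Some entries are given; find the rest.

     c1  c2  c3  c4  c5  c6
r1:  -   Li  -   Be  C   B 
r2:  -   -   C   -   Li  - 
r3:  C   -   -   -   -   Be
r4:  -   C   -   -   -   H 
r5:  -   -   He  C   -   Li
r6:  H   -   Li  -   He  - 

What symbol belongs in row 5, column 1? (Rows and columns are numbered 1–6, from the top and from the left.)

B

(r1,c1) = He
(r1,c3) = H
(r2,c6) = He
(r3,c3) = B
(r3,c5) = H
(r4,c3) = Be
(r4,c5) = B
(r5,c5) = Be
(r6,c4) = B
(r6,c6) = C
(r2,c4) = H
(r3,c2) = He
(r3,c4) = Li
(r4,c1) = Li
(r4,c4) = He
(r5,c1) = B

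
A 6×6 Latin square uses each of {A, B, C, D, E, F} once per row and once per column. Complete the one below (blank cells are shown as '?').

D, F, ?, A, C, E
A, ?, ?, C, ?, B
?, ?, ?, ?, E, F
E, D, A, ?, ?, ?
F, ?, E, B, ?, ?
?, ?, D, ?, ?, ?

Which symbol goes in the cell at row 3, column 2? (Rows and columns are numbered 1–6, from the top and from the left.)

A

Cell (r1,c3): row 1 has {A,C,D,E,F}; column 3 has {A,D,E} → B.
Cell (r2,c2): row 2 has {A,B,C}; column 2 has {D,F} → E.
Cell (r2,c3): row 2 has {A,B,C,E}; column 3 has {A,B,D,E} → F.
Cell (r2,c5): row 2 has {A,B,C,E,F}; column 5 has {C,E} → D.
Cell (r3,c3): row 3 has {E,F}; column 3 has {A,B,D,E,F} → C.
Cell (r3,c4): row 3 has {C,E,F}; column 4 has {A,B,C} → D.
Cell (r4,c4): row 4 has {A,D,E}; column 4 has {A,B,C,D} → F.
Cell (r4,c5): row 4 has {A,D,E,F}; column 5 has {C,D,E} → B.
Cell (r4,c6): row 4 has {A,B,D,E,F}; column 6 has {B,E,F} → C.
Cell (r5,c5): row 5 has {B,E,F}; column 5 has {B,C,D,E} → A.
Cell (r5,c6): row 5 has {A,B,E,F}; column 6 has {B,C,E,F} → D.
Cell (r6,c4): row 6 has {D}; column 4 has {A,B,C,D,F} → E.
Cell (r6,c5): row 6 has {D,E}; column 5 has {A,B,C,D,E} → F.
Cell (r6,c6): row 6 has {D,E,F}; column 6 has {B,C,D,E,F} → A.
Cell (r3,c1): row 3 has {C,D,E,F}; column 1 has {A,D,E,F} → B.
Cell (r3,c2): row 3 has {B,C,D,E,F}; column 2 has {D,E,F} → A.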